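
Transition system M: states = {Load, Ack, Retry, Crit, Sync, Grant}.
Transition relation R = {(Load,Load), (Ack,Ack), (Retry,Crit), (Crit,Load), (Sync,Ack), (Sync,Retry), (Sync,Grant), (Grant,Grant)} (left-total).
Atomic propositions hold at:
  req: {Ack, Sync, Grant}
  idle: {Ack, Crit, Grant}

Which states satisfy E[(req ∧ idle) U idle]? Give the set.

{Ack, Crit, Grant}

Sat(req ∧ idle) = {Ack, Grant}
E[(req ∧ idle) U idle]: least fixpoint, start Z0 = Sat(idle) = {Ack, Crit, Grant}, add states in Sat(req ∧ idle) with some successor in Z. Already a fixed point.
Sat(E[(req ∧ idle) U idle]) = {Ack, Crit, Grant}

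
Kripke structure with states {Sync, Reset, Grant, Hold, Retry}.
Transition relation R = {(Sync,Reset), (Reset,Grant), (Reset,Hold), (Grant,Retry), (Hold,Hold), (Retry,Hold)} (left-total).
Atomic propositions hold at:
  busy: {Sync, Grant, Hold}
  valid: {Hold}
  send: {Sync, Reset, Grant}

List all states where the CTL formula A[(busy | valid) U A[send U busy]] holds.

{Sync, Reset, Grant, Hold}

Sat(busy | valid) = {Sync, Grant, Hold}
A[send U busy]: least fixpoint, start Z0 = Sat(busy) = {Sync, Grant, Hold}, add states in Sat(send) with every successor in Z. Z1 = {Sync, Reset, Grant, Hold}; fixed.
Sat(A[send U busy]) = {Sync, Reset, Grant, Hold}
A[(busy | valid) U A[send U busy]]: least fixpoint, start Z0 = Sat(A[send U busy]) = {Sync, Reset, Grant, Hold}, add states in Sat(busy | valid) with every successor in Z. Already a fixed point.
Sat(A[(busy | valid) U A[send U busy]]) = {Sync, Reset, Grant, Hold}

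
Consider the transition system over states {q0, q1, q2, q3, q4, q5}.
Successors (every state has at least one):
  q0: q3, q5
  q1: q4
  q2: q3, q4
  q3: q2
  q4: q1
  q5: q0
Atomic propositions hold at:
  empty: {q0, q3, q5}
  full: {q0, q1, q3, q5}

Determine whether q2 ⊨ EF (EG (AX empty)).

Sat(AX empty) = {s : every successor in {q0, q3, q5}} = {q0, q5}
EG (AX empty): greatest fixpoint, start Z0 = {q0, q5}, keep only states in Sat with some successor in Z. Already a fixed point.
Sat(EG (AX empty)) = {q0, q5}
EF (EG (AX empty)): least fixpoint, start Z0 = {q0, q5}, add states with some successor in Z. Already a fixed point.
Sat(EF (EG (AX empty))) = {q0, q5}
q2 ∉ Sat(EF (EG (AX empty))) = {q0, q5}, so the formula does not hold at q2.

No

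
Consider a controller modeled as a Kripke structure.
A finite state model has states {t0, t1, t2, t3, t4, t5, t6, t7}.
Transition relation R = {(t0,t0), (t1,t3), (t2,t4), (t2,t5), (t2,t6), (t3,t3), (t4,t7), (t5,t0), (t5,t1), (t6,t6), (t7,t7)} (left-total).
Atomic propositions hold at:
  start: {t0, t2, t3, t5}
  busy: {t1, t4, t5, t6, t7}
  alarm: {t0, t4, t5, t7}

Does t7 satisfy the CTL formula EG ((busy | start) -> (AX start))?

Sat(busy | start) = {t0, t1, t2, t3, t4, t5, t6, t7}
Sat(AX start) = {s : every successor in {t0, t2, t3, t5}} = {t0, t1, t3}
Sat((busy | start) -> (AX start)) = {t0, t1, t3}
EG ((busy | start) -> (AX start)): greatest fixpoint, start Z0 = {t0, t1, t3}, keep only states in Sat with some successor in Z. Already a fixed point.
Sat(EG ((busy | start) -> (AX start))) = {t0, t1, t3}
t7 ∉ Sat(EG ((busy | start) -> (AX start))) = {t0, t1, t3}, so the formula does not hold at t7.

No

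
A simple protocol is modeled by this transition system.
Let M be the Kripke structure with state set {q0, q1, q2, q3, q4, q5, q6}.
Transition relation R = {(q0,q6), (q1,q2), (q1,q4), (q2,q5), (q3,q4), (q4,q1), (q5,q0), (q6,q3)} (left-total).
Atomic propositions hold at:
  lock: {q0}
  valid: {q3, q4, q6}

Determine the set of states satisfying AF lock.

{q0, q2, q5}

AF lock: least fixpoint, start Z0 = {q0}, add states with every successor in Z. Z1 = {q0, q5}; Z2 = {q0, q2, q5}; fixed.
Sat(AF lock) = {q0, q2, q5}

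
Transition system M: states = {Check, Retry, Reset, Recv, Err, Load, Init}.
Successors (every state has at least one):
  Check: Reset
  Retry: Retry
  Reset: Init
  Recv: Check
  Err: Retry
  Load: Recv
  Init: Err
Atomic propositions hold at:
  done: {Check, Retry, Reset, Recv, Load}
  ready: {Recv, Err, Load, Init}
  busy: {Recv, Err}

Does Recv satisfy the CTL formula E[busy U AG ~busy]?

Sat(~busy) = {Check, Retry, Reset, Load, Init}
AG ~busy: greatest fixpoint, start Z0 = {Check, Retry, Reset, Load, Init}, keep only states in Sat with every successor in Z. Z1 = {Check, Retry, Reset}; Z2 = {Check, Retry}; Z3 = {Retry}; fixed.
Sat(AG ~busy) = {Retry}
E[busy U AG ~busy]: least fixpoint, start Z0 = Sat(AG ~busy) = {Retry}, add states in Sat(busy) with some successor in Z. Z1 = {Retry, Err}; fixed.
Sat(E[busy U AG ~busy]) = {Retry, Err}
Recv ∉ Sat(E[busy U AG ~busy]) = {Retry, Err}, so the formula does not hold at Recv.

No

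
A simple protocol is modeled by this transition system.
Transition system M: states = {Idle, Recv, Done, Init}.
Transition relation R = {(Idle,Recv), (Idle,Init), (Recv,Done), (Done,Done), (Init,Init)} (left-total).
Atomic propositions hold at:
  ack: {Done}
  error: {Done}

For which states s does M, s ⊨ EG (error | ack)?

{Done}

Sat(error | ack) = {Done}
EG (error | ack): greatest fixpoint, start Z0 = {Done}, keep only states in Sat with some successor in Z. Already a fixed point.
Sat(EG (error | ack)) = {Done}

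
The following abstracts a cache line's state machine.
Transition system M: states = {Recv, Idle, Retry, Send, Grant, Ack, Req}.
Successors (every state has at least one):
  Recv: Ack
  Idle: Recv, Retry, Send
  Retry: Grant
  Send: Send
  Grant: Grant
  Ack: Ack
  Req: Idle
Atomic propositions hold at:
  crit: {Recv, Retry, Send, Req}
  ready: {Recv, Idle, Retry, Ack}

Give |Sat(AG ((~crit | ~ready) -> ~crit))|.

Sat(~crit) = {Idle, Grant, Ack}
Sat(~ready) = {Send, Grant, Req}
Sat(~crit | ~ready) = {Idle, Send, Grant, Ack, Req}
Sat((~crit | ~ready) -> ~crit) = {Recv, Idle, Retry, Grant, Ack}
AG ((~crit | ~ready) -> ~crit): greatest fixpoint, start Z0 = {Recv, Idle, Retry, Grant, Ack}, keep only states in Sat with every successor in Z. Z1 = {Recv, Retry, Grant, Ack}; fixed.
Sat(AG ((~crit | ~ready) -> ~crit)) = {Recv, Retry, Grant, Ack}
|Sat(AG ((~crit | ~ready) -> ~crit))| = |{Recv, Retry, Grant, Ack}| = 4.

4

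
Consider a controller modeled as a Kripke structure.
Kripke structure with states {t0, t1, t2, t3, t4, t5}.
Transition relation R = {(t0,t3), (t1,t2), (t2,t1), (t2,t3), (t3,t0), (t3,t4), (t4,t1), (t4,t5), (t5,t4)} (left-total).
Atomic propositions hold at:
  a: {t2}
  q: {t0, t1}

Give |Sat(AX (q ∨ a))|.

Sat(q ∨ a) = {t0, t1, t2}
Sat(AX (q ∨ a)) = {s : every successor in {t0, t1, t2}} = {t1}
|Sat(AX (q ∨ a))| = |{t1}| = 1.

1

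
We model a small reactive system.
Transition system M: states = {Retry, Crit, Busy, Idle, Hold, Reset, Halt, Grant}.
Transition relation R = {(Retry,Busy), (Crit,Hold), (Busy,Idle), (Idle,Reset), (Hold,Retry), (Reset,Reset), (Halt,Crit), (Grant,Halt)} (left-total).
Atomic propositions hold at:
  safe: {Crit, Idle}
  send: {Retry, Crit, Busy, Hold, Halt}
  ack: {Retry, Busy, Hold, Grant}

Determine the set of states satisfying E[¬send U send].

Sat(¬send) = {Idle, Reset, Grant}
E[¬send U send]: least fixpoint, start Z0 = Sat(send) = {Retry, Crit, Busy, Hold, Halt}, add states in Sat(¬send) with some successor in Z. Z1 = {Retry, Crit, Busy, Hold, Halt, Grant}; fixed.
Sat(E[¬send U send]) = {Retry, Crit, Busy, Hold, Halt, Grant}

{Retry, Crit, Busy, Hold, Halt, Grant}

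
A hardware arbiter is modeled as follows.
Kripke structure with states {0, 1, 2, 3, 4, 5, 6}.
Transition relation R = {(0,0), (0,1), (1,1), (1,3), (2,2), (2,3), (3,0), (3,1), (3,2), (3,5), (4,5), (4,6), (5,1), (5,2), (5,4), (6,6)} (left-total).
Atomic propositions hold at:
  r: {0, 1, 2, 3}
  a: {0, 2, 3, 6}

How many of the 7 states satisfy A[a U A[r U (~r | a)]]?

6

Sat(~r) = {4, 5, 6}
Sat(~r | a) = {0, 2, 3, 4, 5, 6}
A[r U (~r | a)]: least fixpoint, start Z0 = Sat((~r | a)) = {0, 2, 3, 4, 5, 6}, add states in Sat(r) with every successor in Z. Already a fixed point.
Sat(A[r U (~r | a)]) = {0, 2, 3, 4, 5, 6}
A[a U A[r U (~r | a)]]: least fixpoint, start Z0 = Sat(A[r U (~r | a)]) = {0, 2, 3, 4, 5, 6}, add states in Sat(a) with every successor in Z. Already a fixed point.
Sat(A[a U A[r U (~r | a)]]) = {0, 2, 3, 4, 5, 6}
|Sat(A[a U A[r U (~r | a)]])| = |{0, 2, 3, 4, 5, 6}| = 6.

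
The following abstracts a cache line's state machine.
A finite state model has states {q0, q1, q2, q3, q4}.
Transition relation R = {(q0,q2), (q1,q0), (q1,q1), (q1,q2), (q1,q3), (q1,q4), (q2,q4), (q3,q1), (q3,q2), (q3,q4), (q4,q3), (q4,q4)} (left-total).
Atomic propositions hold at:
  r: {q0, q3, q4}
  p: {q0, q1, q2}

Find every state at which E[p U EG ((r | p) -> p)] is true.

{q1}

Sat(r | p) = {q0, q1, q2, q3, q4}
Sat((r | p) -> p) = {q0, q1, q2}
EG ((r | p) -> p): greatest fixpoint, start Z0 = {q0, q1, q2}, keep only states in Sat with some successor in Z. Z1 = {q0, q1}; Z2 = {q1}; fixed.
Sat(EG ((r | p) -> p)) = {q1}
E[p U EG ((r | p) -> p)]: least fixpoint, start Z0 = Sat(EG ((r | p) -> p)) = {q1}, add states in Sat(p) with some successor in Z. Already a fixed point.
Sat(E[p U EG ((r | p) -> p)]) = {q1}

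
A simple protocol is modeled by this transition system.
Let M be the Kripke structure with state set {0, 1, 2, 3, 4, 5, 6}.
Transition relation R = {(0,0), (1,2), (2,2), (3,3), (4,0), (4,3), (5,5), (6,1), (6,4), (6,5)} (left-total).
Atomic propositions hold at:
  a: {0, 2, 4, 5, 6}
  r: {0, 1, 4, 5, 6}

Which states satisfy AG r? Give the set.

AG r: greatest fixpoint, start Z0 = {0, 1, 4, 5, 6}, keep only states in Sat with every successor in Z. Z1 = {0, 5, 6}; Z2 = {0, 5}; fixed.
Sat(AG r) = {0, 5}

{0, 5}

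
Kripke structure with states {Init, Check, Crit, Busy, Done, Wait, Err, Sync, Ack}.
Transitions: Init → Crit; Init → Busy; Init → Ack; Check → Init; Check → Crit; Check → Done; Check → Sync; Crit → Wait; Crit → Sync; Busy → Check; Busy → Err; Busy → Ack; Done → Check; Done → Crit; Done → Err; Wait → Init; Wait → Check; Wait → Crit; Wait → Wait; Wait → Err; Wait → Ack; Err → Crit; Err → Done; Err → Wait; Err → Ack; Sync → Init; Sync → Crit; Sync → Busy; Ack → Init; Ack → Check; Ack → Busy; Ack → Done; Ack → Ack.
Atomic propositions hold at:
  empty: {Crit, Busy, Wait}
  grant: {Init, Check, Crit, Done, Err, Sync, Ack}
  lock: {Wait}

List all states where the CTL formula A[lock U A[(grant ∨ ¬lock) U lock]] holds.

Sat(¬lock) = {Init, Check, Crit, Busy, Done, Err, Sync, Ack}
Sat(grant ∨ ¬lock) = {Init, Check, Crit, Busy, Done, Err, Sync, Ack}
A[(grant ∨ ¬lock) U lock]: least fixpoint, start Z0 = Sat(lock) = {Wait}, add states in Sat(grant ∨ ¬lock) with every successor in Z. Already a fixed point.
Sat(A[(grant ∨ ¬lock) U lock]) = {Wait}
A[lock U A[(grant ∨ ¬lock) U lock]]: least fixpoint, start Z0 = Sat(A[(grant ∨ ¬lock) U lock]) = {Wait}, add states in Sat(lock) with every successor in Z. Already a fixed point.
Sat(A[lock U A[(grant ∨ ¬lock) U lock]]) = {Wait}

{Wait}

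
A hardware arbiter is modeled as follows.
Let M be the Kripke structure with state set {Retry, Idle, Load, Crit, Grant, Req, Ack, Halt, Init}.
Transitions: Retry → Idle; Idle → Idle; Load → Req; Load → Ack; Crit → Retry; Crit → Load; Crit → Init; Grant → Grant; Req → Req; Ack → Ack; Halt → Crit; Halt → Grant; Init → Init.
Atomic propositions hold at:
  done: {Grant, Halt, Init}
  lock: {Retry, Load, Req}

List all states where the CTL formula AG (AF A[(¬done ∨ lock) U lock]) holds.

{Req}

Sat(¬done) = {Retry, Idle, Load, Crit, Req, Ack}
Sat(¬done ∨ lock) = {Retry, Idle, Load, Crit, Req, Ack}
A[(¬done ∨ lock) U lock]: least fixpoint, start Z0 = Sat(lock) = {Retry, Load, Req}, add states in Sat(¬done ∨ lock) with every successor in Z. Already a fixed point.
Sat(A[(¬done ∨ lock) U lock]) = {Retry, Load, Req}
AF A[(¬done ∨ lock) U lock]: least fixpoint, start Z0 = {Retry, Load, Req}, add states with every successor in Z. Already a fixed point.
Sat(AF A[(¬done ∨ lock) U lock]) = {Retry, Load, Req}
AG (AF A[(¬done ∨ lock) U lock]): greatest fixpoint, start Z0 = {Retry, Load, Req}, keep only states in Sat with every successor in Z. Z1 = {Req}; fixed.
Sat(AG (AF A[(¬done ∨ lock) U lock])) = {Req}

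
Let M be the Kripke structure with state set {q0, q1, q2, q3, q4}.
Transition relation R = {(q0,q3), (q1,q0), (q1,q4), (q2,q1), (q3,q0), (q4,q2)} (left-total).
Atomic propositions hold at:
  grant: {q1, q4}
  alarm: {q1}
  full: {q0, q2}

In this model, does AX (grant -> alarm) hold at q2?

Sat(grant -> alarm) = {q0, q1, q2, q3}
Sat(AX (grant -> alarm)) = {s : every successor in {q0, q1, q2, q3}} = {q0, q2, q3, q4}
q2 ∈ Sat(AX (grant -> alarm)) = {q0, q2, q3, q4}, so the formula holds at q2.

Yes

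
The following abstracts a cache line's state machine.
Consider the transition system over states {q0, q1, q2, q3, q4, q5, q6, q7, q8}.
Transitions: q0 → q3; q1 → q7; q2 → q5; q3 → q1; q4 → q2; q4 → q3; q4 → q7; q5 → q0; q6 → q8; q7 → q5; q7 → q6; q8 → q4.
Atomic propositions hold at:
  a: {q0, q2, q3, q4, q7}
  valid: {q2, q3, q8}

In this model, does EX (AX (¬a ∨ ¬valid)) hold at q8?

No

Sat(¬a) = {q1, q5, q6, q8}
Sat(¬valid) = {q0, q1, q4, q5, q6, q7}
Sat(¬a ∨ ¬valid) = {q0, q1, q4, q5, q6, q7, q8}
Sat(AX (¬a ∨ ¬valid)) = {s : every successor in {q0, q1, q4, q5, q6, q7, q8}} = {q1, q2, q3, q5, q6, q7, q8}
Sat(EX (AX (¬a ∨ ¬valid))) = {s : some successor in {q1, q2, q3, q5, q6, q7, q8}} = {q0, q1, q2, q3, q4, q6, q7}
q8 ∉ Sat(EX (AX (¬a ∨ ¬valid))) = {q0, q1, q2, q3, q4, q6, q7}, so the formula does not hold at q8.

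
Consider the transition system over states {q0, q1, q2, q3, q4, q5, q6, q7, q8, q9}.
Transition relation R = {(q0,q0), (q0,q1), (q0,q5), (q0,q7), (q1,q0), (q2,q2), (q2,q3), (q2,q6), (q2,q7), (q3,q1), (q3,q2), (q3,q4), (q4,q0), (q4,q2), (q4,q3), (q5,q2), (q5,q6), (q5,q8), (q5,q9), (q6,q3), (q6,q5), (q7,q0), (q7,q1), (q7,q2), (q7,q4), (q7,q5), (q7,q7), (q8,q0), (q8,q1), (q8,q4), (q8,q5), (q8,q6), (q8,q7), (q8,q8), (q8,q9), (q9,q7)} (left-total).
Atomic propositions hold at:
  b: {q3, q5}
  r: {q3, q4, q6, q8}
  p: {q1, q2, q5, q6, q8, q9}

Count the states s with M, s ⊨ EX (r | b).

8

Sat(r | b) = {q3, q4, q5, q6, q8}
Sat(EX (r | b)) = {s : some successor in {q3, q4, q5, q6, q8}} = {q0, q2, q3, q4, q5, q6, q7, q8}
|Sat(EX (r | b))| = |{q0, q2, q3, q4, q5, q6, q7, q8}| = 8.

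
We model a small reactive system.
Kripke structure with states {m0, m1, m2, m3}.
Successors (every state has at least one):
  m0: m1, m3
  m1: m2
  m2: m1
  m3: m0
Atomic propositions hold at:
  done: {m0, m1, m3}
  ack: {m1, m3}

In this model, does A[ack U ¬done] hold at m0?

Sat(¬done) = {m2}
A[ack U ¬done]: least fixpoint, start Z0 = Sat(¬done) = {m2}, add states in Sat(ack) with every successor in Z. Z1 = {m1, m2}; fixed.
Sat(A[ack U ¬done]) = {m1, m2}
m0 ∉ Sat(A[ack U ¬done]) = {m1, m2}, so the formula does not hold at m0.

No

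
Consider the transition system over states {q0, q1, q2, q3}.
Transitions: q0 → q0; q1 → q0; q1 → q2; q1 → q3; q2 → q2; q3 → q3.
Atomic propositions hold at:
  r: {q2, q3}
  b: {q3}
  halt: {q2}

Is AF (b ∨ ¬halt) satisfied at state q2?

No

Sat(¬halt) = {q0, q1, q3}
Sat(b ∨ ¬halt) = {q0, q1, q3}
AF (b ∨ ¬halt): least fixpoint, start Z0 = {q0, q1, q3}, add states with every successor in Z. Already a fixed point.
Sat(AF (b ∨ ¬halt)) = {q0, q1, q3}
q2 ∉ Sat(AF (b ∨ ¬halt)) = {q0, q1, q3}, so the formula does not hold at q2.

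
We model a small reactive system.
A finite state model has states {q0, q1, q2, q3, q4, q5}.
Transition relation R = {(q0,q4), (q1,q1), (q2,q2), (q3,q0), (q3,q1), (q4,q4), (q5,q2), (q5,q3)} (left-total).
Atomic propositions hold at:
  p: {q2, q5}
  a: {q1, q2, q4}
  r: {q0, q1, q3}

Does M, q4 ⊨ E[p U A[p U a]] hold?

A[p U a]: least fixpoint, start Z0 = Sat(a) = {q1, q2, q4}, add states in Sat(p) with every successor in Z. Already a fixed point.
Sat(A[p U a]) = {q1, q2, q4}
E[p U A[p U a]]: least fixpoint, start Z0 = Sat(A[p U a]) = {q1, q2, q4}, add states in Sat(p) with some successor in Z. Z1 = {q1, q2, q4, q5}; fixed.
Sat(E[p U A[p U a]]) = {q1, q2, q4, q5}
q4 ∈ Sat(E[p U A[p U a]]) = {q1, q2, q4, q5}, so the formula holds at q4.

Yes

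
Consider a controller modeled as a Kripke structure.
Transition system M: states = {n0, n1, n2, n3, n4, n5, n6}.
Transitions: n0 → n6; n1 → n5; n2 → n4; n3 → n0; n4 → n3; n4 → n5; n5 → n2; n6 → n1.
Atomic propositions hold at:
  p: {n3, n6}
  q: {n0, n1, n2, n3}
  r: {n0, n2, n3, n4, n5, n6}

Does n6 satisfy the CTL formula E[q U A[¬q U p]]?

Sat(¬q) = {n4, n5, n6}
A[¬q U p]: least fixpoint, start Z0 = Sat(p) = {n3, n6}, add states in Sat(¬q) with every successor in Z. Already a fixed point.
Sat(A[¬q U p]) = {n3, n6}
E[q U A[¬q U p]]: least fixpoint, start Z0 = Sat(A[¬q U p]) = {n3, n6}, add states in Sat(q) with some successor in Z. Z1 = {n0, n3, n6}; fixed.
Sat(E[q U A[¬q U p]]) = {n0, n3, n6}
n6 ∈ Sat(E[q U A[¬q U p]]) = {n0, n3, n6}, so the formula holds at n6.

Yes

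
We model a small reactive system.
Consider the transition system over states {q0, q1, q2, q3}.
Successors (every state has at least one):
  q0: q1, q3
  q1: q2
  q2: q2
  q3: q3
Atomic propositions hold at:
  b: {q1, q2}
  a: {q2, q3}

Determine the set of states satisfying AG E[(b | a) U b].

Sat(b | a) = {q1, q2, q3}
E[(b | a) U b]: least fixpoint, start Z0 = Sat(b) = {q1, q2}, add states in Sat(b | a) with some successor in Z. Already a fixed point.
Sat(E[(b | a) U b]) = {q1, q2}
AG E[(b | a) U b]: greatest fixpoint, start Z0 = {q1, q2}, keep only states in Sat with every successor in Z. Already a fixed point.
Sat(AG E[(b | a) U b]) = {q1, q2}

{q1, q2}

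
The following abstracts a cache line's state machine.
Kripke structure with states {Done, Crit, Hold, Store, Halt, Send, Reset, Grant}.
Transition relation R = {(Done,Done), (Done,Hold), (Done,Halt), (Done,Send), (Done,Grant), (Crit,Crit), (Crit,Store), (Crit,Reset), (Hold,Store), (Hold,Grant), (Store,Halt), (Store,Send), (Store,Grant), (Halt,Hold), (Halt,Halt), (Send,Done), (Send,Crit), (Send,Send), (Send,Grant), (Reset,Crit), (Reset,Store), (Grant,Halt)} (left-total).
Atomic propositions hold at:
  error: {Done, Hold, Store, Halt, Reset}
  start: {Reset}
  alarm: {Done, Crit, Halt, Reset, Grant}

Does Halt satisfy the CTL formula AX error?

Yes

Sat(AX error) = {s : every successor in {Done, Hold, Store, Halt, Reset}} = {Halt, Grant}
Halt ∈ Sat(AX error) = {Halt, Grant}, so the formula holds at Halt.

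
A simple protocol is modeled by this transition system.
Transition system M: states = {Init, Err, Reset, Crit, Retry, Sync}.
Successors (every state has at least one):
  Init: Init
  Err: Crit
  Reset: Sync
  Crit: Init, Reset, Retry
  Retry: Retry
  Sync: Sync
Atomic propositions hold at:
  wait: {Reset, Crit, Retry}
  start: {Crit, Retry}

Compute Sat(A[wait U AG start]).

{Retry}

AG start: greatest fixpoint, start Z0 = {Crit, Retry}, keep only states in Sat with every successor in Z. Z1 = {Retry}; fixed.
Sat(AG start) = {Retry}
A[wait U AG start]: least fixpoint, start Z0 = Sat(AG start) = {Retry}, add states in Sat(wait) with every successor in Z. Already a fixed point.
Sat(A[wait U AG start]) = {Retry}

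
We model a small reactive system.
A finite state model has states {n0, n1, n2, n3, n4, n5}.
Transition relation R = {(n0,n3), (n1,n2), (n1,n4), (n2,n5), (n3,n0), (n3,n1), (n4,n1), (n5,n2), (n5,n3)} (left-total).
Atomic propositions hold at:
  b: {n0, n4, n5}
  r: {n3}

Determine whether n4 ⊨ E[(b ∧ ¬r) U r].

Sat(¬r) = {n0, n1, n2, n4, n5}
Sat(b ∧ ¬r) = {n0, n4, n5}
E[(b ∧ ¬r) U r]: least fixpoint, start Z0 = Sat(r) = {n3}, add states in Sat(b ∧ ¬r) with some successor in Z. Z1 = {n0, n3, n5}; fixed.
Sat(E[(b ∧ ¬r) U r]) = {n0, n3, n5}
n4 ∉ Sat(E[(b ∧ ¬r) U r]) = {n0, n3, n5}, so the formula does not hold at n4.

No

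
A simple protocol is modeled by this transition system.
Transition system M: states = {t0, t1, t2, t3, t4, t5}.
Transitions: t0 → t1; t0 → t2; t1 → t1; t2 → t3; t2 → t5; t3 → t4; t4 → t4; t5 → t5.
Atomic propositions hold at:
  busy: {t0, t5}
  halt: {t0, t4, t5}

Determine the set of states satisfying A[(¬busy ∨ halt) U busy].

Sat(¬busy) = {t1, t2, t3, t4}
Sat(¬busy ∨ halt) = {t0, t1, t2, t3, t4, t5}
A[(¬busy ∨ halt) U busy]: least fixpoint, start Z0 = Sat(busy) = {t0, t5}, add states in Sat(¬busy ∨ halt) with every successor in Z. Already a fixed point.
Sat(A[(¬busy ∨ halt) U busy]) = {t0, t5}

{t0, t5}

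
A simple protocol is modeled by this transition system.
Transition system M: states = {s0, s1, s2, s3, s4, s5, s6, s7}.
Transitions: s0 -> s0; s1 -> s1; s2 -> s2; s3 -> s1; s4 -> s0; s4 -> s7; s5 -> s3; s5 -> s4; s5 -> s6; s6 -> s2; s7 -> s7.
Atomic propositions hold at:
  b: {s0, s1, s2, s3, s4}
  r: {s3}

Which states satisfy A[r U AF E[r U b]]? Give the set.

{s0, s1, s2, s3, s4, s5, s6}

E[r U b]: least fixpoint, start Z0 = Sat(b) = {s0, s1, s2, s3, s4}, add states in Sat(r) with some successor in Z. Already a fixed point.
Sat(E[r U b]) = {s0, s1, s2, s3, s4}
AF E[r U b]: least fixpoint, start Z0 = {s0, s1, s2, s3, s4}, add states with every successor in Z. Z1 = {s0, s1, s2, s3, s4, s6}; Z2 = {s0, s1, s2, s3, s4, s5, s6}; fixed.
Sat(AF E[r U b]) = {s0, s1, s2, s3, s4, s5, s6}
A[r U AF E[r U b]]: least fixpoint, start Z0 = Sat(AF E[r U b]) = {s0, s1, s2, s3, s4, s5, s6}, add states in Sat(r) with every successor in Z. Already a fixed point.
Sat(A[r U AF E[r U b]]) = {s0, s1, s2, s3, s4, s5, s6}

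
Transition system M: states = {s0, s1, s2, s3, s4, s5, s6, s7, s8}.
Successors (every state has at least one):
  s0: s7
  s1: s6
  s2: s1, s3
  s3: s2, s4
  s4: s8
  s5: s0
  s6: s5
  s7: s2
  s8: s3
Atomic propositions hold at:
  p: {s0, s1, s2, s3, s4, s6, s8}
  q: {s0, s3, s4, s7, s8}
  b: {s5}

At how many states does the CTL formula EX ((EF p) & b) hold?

1

EF p: least fixpoint, start Z0 = {s0, s1, s2, s3, s4, s6, s8}, add states with some successor in Z. Z1 = {s0, s1, s2, s3, s4, s5, s6, s7, s8}; fixed.
Sat(EF p) = {s0, s1, s2, s3, s4, s5, s6, s7, s8}
Sat((EF p) & b) = {s5}
Sat(EX ((EF p) & b)) = {s : some successor in {s5}} = {s6}
|Sat(EX ((EF p) & b))| = |{s6}| = 1.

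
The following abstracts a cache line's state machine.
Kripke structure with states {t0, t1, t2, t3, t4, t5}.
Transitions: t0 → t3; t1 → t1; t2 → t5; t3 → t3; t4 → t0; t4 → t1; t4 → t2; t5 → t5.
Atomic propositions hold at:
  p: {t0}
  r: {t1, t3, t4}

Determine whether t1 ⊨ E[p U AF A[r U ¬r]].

No

Sat(¬r) = {t0, t2, t5}
A[r U ¬r]: least fixpoint, start Z0 = Sat(¬r) = {t0, t2, t5}, add states in Sat(r) with every successor in Z. Already a fixed point.
Sat(A[r U ¬r]) = {t0, t2, t5}
AF A[r U ¬r]: least fixpoint, start Z0 = {t0, t2, t5}, add states with every successor in Z. Already a fixed point.
Sat(AF A[r U ¬r]) = {t0, t2, t5}
E[p U AF A[r U ¬r]]: least fixpoint, start Z0 = Sat(AF A[r U ¬r]) = {t0, t2, t5}, add states in Sat(p) with some successor in Z. Already a fixed point.
Sat(E[p U AF A[r U ¬r]]) = {t0, t2, t5}
t1 ∉ Sat(E[p U AF A[r U ¬r]]) = {t0, t2, t5}, so the formula does not hold at t1.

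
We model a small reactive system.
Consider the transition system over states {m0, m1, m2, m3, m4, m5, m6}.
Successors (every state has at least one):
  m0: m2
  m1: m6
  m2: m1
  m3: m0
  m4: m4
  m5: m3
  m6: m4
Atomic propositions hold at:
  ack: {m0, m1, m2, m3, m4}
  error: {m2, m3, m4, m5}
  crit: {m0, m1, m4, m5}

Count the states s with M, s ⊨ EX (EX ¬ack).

Sat(¬ack) = {m5, m6}
Sat(EX ¬ack) = {s : some successor in {m5, m6}} = {m1}
Sat(EX (EX ¬ack)) = {s : some successor in {m1}} = {m2}
|Sat(EX (EX ¬ack))| = |{m2}| = 1.

1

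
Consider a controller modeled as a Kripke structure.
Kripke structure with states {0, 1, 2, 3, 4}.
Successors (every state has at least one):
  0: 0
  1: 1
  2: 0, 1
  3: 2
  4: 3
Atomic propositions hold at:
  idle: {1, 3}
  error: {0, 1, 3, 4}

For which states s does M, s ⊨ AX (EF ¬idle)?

Sat(¬idle) = {0, 2, 4}
EF ¬idle: least fixpoint, start Z0 = {0, 2, 4}, add states with some successor in Z. Z1 = {0, 2, 3, 4}; fixed.
Sat(EF ¬idle) = {0, 2, 3, 4}
Sat(AX (EF ¬idle)) = {s : every successor in {0, 2, 3, 4}} = {0, 3, 4}

{0, 3, 4}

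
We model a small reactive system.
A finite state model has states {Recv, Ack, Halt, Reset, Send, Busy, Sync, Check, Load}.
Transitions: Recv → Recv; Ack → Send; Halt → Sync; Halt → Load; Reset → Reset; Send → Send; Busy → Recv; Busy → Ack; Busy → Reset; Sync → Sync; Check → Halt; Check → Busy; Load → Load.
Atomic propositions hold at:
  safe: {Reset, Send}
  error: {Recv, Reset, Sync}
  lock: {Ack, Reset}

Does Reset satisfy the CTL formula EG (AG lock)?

AG lock: greatest fixpoint, start Z0 = {Ack, Reset}, keep only states in Sat with every successor in Z. Z1 = {Reset}; fixed.
Sat(AG lock) = {Reset}
EG (AG lock): greatest fixpoint, start Z0 = {Reset}, keep only states in Sat with some successor in Z. Already a fixed point.
Sat(EG (AG lock)) = {Reset}
Reset ∈ Sat(EG (AG lock)) = {Reset}, so the formula holds at Reset.

Yes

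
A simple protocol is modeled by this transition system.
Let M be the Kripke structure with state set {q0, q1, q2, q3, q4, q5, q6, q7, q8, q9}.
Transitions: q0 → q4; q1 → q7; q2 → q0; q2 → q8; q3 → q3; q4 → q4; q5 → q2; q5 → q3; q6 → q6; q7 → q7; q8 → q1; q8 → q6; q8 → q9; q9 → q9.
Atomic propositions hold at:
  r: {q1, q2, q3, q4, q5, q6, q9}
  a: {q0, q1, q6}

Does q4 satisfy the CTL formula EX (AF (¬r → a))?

Yes

Sat(¬r) = {q0, q7, q8}
Sat(¬r → a) = {q0, q1, q2, q3, q4, q5, q6, q9}
AF (¬r → a): least fixpoint, start Z0 = {q0, q1, q2, q3, q4, q5, q6, q9}, add states with every successor in Z. Z1 = {q0, q1, q2, q3, q4, q5, q6, q8, q9}; fixed.
Sat(AF (¬r → a)) = {q0, q1, q2, q3, q4, q5, q6, q8, q9}
Sat(EX (AF (¬r → a))) = {s : some successor in {q0, q1, q2, q3, q4, q5, q6, q8, q9}} = {q0, q2, q3, q4, q5, q6, q8, q9}
q4 ∈ Sat(EX (AF (¬r → a))) = {q0, q2, q3, q4, q5, q6, q8, q9}, so the formula holds at q4.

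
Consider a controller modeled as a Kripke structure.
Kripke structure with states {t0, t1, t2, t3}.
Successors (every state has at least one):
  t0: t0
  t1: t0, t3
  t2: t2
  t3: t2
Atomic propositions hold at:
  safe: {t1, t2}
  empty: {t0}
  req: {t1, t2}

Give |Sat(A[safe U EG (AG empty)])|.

1

AG empty: greatest fixpoint, start Z0 = {t0}, keep only states in Sat with every successor in Z. Already a fixed point.
Sat(AG empty) = {t0}
EG (AG empty): greatest fixpoint, start Z0 = {t0}, keep only states in Sat with some successor in Z. Already a fixed point.
Sat(EG (AG empty)) = {t0}
A[safe U EG (AG empty)]: least fixpoint, start Z0 = Sat(EG (AG empty)) = {t0}, add states in Sat(safe) with every successor in Z. Already a fixed point.
Sat(A[safe U EG (AG empty)]) = {t0}
|Sat(A[safe U EG (AG empty)])| = |{t0}| = 1.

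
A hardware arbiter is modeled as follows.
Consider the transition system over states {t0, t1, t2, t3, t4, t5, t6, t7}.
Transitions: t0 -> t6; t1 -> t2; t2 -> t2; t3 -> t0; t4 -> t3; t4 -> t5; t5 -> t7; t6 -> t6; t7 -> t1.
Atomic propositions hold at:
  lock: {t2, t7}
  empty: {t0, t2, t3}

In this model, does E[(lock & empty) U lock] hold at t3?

No

Sat(lock & empty) = {t2}
E[(lock & empty) U lock]: least fixpoint, start Z0 = Sat(lock) = {t2, t7}, add states in Sat(lock & empty) with some successor in Z. Already a fixed point.
Sat(E[(lock & empty) U lock]) = {t2, t7}
t3 ∉ Sat(E[(lock & empty) U lock]) = {t2, t7}, so the formula does not hold at t3.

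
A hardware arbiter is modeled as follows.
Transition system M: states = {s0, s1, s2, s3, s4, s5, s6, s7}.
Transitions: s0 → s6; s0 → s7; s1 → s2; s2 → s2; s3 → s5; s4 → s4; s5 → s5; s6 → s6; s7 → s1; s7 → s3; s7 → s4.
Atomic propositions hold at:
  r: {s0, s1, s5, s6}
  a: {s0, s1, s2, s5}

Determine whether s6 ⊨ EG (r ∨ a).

Yes

Sat(r ∨ a) = {s0, s1, s2, s5, s6}
EG (r ∨ a): greatest fixpoint, start Z0 = {s0, s1, s2, s5, s6}, keep only states in Sat with some successor in Z. Already a fixed point.
Sat(EG (r ∨ a)) = {s0, s1, s2, s5, s6}
s6 ∈ Sat(EG (r ∨ a)) = {s0, s1, s2, s5, s6}, so the formula holds at s6.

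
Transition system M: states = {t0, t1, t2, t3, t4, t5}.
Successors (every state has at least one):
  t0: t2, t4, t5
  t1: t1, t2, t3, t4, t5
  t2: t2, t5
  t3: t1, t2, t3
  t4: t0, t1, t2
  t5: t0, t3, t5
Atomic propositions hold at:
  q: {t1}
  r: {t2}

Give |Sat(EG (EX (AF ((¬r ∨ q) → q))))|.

Sat(¬r) = {t0, t1, t3, t4, t5}
Sat(¬r ∨ q) = {t0, t1, t3, t4, t5}
Sat((¬r ∨ q) → q) = {t1, t2}
AF ((¬r ∨ q) → q): least fixpoint, start Z0 = {t1, t2}, add states with every successor in Z. Already a fixed point.
Sat(AF ((¬r ∨ q) → q)) = {t1, t2}
Sat(EX (AF ((¬r ∨ q) → q))) = {s : some successor in {t1, t2}} = {t0, t1, t2, t3, t4}
EG (EX (AF ((¬r ∨ q) → q))): greatest fixpoint, start Z0 = {t0, t1, t2, t3, t4}, keep only states in Sat with some successor in Z. Already a fixed point.
Sat(EG (EX (AF ((¬r ∨ q) → q)))) = {t0, t1, t2, t3, t4}
|Sat(EG (EX (AF ((¬r ∨ q) → q))))| = |{t0, t1, t2, t3, t4}| = 5.

5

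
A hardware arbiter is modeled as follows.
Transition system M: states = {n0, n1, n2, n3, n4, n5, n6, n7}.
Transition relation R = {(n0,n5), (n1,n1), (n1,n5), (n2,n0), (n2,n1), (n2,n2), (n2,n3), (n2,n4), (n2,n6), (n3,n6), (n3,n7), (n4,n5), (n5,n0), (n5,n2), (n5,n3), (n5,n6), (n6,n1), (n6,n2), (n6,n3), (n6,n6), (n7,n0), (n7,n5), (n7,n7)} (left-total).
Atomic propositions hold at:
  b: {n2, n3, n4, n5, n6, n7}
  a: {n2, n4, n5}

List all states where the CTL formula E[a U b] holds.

{n2, n3, n4, n5, n6, n7}

E[a U b]: least fixpoint, start Z0 = Sat(b) = {n2, n3, n4, n5, n6, n7}, add states in Sat(a) with some successor in Z. Already a fixed point.
Sat(E[a U b]) = {n2, n3, n4, n5, n6, n7}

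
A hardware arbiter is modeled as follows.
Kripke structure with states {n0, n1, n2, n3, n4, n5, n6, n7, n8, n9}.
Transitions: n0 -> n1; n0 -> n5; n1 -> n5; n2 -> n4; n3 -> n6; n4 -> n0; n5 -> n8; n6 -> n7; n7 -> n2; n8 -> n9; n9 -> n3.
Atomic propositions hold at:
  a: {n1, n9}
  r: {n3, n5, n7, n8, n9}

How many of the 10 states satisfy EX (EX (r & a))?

Sat(r & a) = {n9}
Sat(EX (r & a)) = {s : some successor in {n9}} = {n8}
Sat(EX (EX (r & a))) = {s : some successor in {n8}} = {n5}
|Sat(EX (EX (r & a)))| = |{n5}| = 1.

1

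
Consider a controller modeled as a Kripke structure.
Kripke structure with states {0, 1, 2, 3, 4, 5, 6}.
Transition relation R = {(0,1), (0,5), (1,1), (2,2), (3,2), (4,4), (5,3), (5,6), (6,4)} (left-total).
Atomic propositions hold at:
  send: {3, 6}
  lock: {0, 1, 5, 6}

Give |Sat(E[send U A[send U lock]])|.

A[send U lock]: least fixpoint, start Z0 = Sat(lock) = {0, 1, 5, 6}, add states in Sat(send) with every successor in Z. Already a fixed point.
Sat(A[send U lock]) = {0, 1, 5, 6}
E[send U A[send U lock]]: least fixpoint, start Z0 = Sat(A[send U lock]) = {0, 1, 5, 6}, add states in Sat(send) with some successor in Z. Already a fixed point.
Sat(E[send U A[send U lock]]) = {0, 1, 5, 6}
|Sat(E[send U A[send U lock]])| = |{0, 1, 5, 6}| = 4.

4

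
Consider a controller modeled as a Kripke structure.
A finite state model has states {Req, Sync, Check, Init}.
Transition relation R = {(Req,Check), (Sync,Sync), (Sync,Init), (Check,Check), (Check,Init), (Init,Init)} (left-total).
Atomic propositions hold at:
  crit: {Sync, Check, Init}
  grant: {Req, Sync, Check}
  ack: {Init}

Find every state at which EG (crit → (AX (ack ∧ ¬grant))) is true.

Sat(¬grant) = {Init}
Sat(ack ∧ ¬grant) = {Init}
Sat(AX (ack ∧ ¬grant)) = {s : every successor in {Init}} = {Init}
Sat(crit → (AX (ack ∧ ¬grant))) = {Req, Init}
EG (crit → (AX (ack ∧ ¬grant))): greatest fixpoint, start Z0 = {Req, Init}, keep only states in Sat with some successor in Z. Z1 = {Init}; fixed.
Sat(EG (crit → (AX (ack ∧ ¬grant)))) = {Init}

{Init}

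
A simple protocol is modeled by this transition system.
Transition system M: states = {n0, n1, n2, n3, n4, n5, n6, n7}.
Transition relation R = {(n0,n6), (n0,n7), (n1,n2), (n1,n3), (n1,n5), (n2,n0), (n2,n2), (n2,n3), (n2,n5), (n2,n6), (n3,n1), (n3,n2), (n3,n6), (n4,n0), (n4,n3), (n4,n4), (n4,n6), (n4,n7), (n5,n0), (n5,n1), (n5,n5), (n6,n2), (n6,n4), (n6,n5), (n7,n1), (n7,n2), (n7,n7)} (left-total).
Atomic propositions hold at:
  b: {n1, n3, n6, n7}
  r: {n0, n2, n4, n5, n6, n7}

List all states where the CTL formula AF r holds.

{n0, n2, n4, n5, n6, n7}

AF r: least fixpoint, start Z0 = {n0, n2, n4, n5, n6, n7}, add states with every successor in Z. Already a fixed point.
Sat(AF r) = {n0, n2, n4, n5, n6, n7}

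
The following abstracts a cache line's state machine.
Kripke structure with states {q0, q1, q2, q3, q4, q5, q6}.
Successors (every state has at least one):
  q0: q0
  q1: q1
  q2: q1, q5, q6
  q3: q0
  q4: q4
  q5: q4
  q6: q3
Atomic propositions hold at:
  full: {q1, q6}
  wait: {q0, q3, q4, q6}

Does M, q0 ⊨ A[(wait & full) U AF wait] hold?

Sat(wait & full) = {q6}
AF wait: least fixpoint, start Z0 = {q0, q3, q4, q6}, add states with every successor in Z. Z1 = {q0, q3, q4, q5, q6}; fixed.
Sat(AF wait) = {q0, q3, q4, q5, q6}
A[(wait & full) U AF wait]: least fixpoint, start Z0 = Sat(AF wait) = {q0, q3, q4, q5, q6}, add states in Sat(wait & full) with every successor in Z. Already a fixed point.
Sat(A[(wait & full) U AF wait]) = {q0, q3, q4, q5, q6}
q0 ∈ Sat(A[(wait & full) U AF wait]) = {q0, q3, q4, q5, q6}, so the formula holds at q0.

Yes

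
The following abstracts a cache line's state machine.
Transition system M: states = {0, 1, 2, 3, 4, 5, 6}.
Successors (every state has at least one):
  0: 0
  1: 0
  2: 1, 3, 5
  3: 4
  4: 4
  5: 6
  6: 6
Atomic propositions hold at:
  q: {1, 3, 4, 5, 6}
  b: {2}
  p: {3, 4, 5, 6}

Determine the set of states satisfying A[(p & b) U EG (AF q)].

{2, 3, 4, 5, 6}

Sat(p & b) = ∅
AF q: least fixpoint, start Z0 = {1, 3, 4, 5, 6}, add states with every successor in Z. Z1 = {1, 2, 3, 4, 5, 6}; fixed.
Sat(AF q) = {1, 2, 3, 4, 5, 6}
EG (AF q): greatest fixpoint, start Z0 = {1, 2, 3, 4, 5, 6}, keep only states in Sat with some successor in Z. Z1 = {2, 3, 4, 5, 6}; fixed.
Sat(EG (AF q)) = {2, 3, 4, 5, 6}
A[(p & b) U EG (AF q)]: least fixpoint, start Z0 = Sat(EG (AF q)) = {2, 3, 4, 5, 6}, add states in Sat(p & b) with every successor in Z. Already a fixed point.
Sat(A[(p & b) U EG (AF q)]) = {2, 3, 4, 5, 6}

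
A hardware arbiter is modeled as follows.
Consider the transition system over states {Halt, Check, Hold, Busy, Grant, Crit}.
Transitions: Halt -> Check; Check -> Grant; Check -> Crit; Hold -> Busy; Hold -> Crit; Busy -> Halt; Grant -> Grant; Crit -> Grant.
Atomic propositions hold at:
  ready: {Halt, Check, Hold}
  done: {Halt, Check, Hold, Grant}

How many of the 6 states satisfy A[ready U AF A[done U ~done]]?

Sat(~done) = {Busy, Crit}
A[done U ~done]: least fixpoint, start Z0 = Sat(~done) = {Busy, Crit}, add states in Sat(done) with every successor in Z. Z1 = {Hold, Busy, Crit}; fixed.
Sat(A[done U ~done]) = {Hold, Busy, Crit}
AF A[done U ~done]: least fixpoint, start Z0 = {Hold, Busy, Crit}, add states with every successor in Z. Already a fixed point.
Sat(AF A[done U ~done]) = {Hold, Busy, Crit}
A[ready U AF A[done U ~done]]: least fixpoint, start Z0 = Sat(AF A[done U ~done]) = {Hold, Busy, Crit}, add states in Sat(ready) with every successor in Z. Already a fixed point.
Sat(A[ready U AF A[done U ~done]]) = {Hold, Busy, Crit}
|Sat(A[ready U AF A[done U ~done]])| = |{Hold, Busy, Crit}| = 3.

3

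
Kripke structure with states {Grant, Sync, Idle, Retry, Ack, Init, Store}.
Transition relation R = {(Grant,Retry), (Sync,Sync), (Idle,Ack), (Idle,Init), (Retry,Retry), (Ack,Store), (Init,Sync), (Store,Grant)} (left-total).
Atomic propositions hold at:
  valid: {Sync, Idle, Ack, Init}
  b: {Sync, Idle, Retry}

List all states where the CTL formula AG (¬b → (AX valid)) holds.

{Sync, Retry, Init}

Sat(¬b) = {Grant, Ack, Init, Store}
Sat(AX valid) = {s : every successor in {Sync, Idle, Ack, Init}} = {Sync, Idle, Init}
Sat(¬b → (AX valid)) = {Sync, Idle, Retry, Init}
AG (¬b → (AX valid)): greatest fixpoint, start Z0 = {Sync, Idle, Retry, Init}, keep only states in Sat with every successor in Z. Z1 = {Sync, Retry, Init}; fixed.
Sat(AG (¬b → (AX valid))) = {Sync, Retry, Init}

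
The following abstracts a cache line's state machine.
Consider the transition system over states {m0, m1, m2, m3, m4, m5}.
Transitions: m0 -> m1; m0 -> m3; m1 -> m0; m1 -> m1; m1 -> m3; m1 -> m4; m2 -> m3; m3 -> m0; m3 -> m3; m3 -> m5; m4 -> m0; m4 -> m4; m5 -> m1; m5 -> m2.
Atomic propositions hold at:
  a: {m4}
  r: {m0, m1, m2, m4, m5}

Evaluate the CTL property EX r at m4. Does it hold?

Yes

Sat(EX r) = {s : some successor in {m0, m1, m2, m4, m5}} = {m0, m1, m3, m4, m5}
m4 ∈ Sat(EX r) = {m0, m1, m3, m4, m5}, so the formula holds at m4.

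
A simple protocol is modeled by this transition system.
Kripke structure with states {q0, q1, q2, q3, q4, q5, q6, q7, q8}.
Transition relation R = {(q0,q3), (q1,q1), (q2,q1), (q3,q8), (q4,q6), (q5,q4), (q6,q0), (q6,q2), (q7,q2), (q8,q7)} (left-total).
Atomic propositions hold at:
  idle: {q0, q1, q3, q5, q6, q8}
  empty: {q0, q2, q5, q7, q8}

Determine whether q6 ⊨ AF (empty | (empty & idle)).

Yes

Sat(empty & idle) = {q0, q5, q8}
Sat(empty | (empty & idle)) = {q0, q2, q5, q7, q8}
AF (empty | (empty & idle)): least fixpoint, start Z0 = {q0, q2, q5, q7, q8}, add states with every successor in Z. Z1 = {q0, q2, q3, q5, q6, q7, q8}; Z2 = {q0, q2, q3, q4, q5, q6, q7, q8}; fixed.
Sat(AF (empty | (empty & idle))) = {q0, q2, q3, q4, q5, q6, q7, q8}
q6 ∈ Sat(AF (empty | (empty & idle))) = {q0, q2, q3, q4, q5, q6, q7, q8}, so the formula holds at q6.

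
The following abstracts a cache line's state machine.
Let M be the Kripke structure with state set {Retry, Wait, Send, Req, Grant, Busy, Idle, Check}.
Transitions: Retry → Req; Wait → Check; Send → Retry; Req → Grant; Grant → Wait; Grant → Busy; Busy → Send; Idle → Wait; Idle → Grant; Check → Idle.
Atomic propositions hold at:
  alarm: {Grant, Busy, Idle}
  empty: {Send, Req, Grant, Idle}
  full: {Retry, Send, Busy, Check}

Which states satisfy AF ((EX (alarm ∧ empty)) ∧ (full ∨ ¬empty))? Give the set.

{Wait, Check}

Sat(alarm ∧ empty) = {Grant, Idle}
Sat(EX (alarm ∧ empty)) = {s : some successor in {Grant, Idle}} = {Req, Idle, Check}
Sat(¬empty) = {Retry, Wait, Busy, Check}
Sat(full ∨ ¬empty) = {Retry, Wait, Send, Busy, Check}
Sat((EX (alarm ∧ empty)) ∧ (full ∨ ¬empty)) = {Check}
AF ((EX (alarm ∧ empty)) ∧ (full ∨ ¬empty)): least fixpoint, start Z0 = {Check}, add states with every successor in Z. Z1 = {Wait, Check}; fixed.
Sat(AF ((EX (alarm ∧ empty)) ∧ (full ∨ ¬empty))) = {Wait, Check}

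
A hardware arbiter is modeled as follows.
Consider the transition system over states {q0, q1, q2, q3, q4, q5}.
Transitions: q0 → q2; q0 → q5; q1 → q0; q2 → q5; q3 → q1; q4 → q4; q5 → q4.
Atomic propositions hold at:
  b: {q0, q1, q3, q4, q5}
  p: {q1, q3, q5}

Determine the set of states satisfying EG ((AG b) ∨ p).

AG b: greatest fixpoint, start Z0 = {q0, q1, q3, q4, q5}, keep only states in Sat with every successor in Z. Z1 = {q1, q3, q4, q5}; Z2 = {q3, q4, q5}; Z3 = {q4, q5}; fixed.
Sat(AG b) = {q4, q5}
Sat((AG b) ∨ p) = {q1, q3, q4, q5}
EG ((AG b) ∨ p): greatest fixpoint, start Z0 = {q1, q3, q4, q5}, keep only states in Sat with some successor in Z. Z1 = {q3, q4, q5}; Z2 = {q4, q5}; fixed.
Sat(EG ((AG b) ∨ p)) = {q4, q5}

{q4, q5}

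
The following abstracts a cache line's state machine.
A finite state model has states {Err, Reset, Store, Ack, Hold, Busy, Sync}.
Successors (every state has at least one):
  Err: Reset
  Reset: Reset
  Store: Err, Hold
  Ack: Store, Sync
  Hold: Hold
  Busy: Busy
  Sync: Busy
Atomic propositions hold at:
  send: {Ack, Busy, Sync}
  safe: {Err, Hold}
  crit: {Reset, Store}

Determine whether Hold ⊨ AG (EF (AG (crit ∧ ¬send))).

No

Sat(¬send) = {Err, Reset, Store, Hold}
Sat(crit ∧ ¬send) = {Reset, Store}
AG (crit ∧ ¬send): greatest fixpoint, start Z0 = {Reset, Store}, keep only states in Sat with every successor in Z. Z1 = {Reset}; fixed.
Sat(AG (crit ∧ ¬send)) = {Reset}
EF (AG (crit ∧ ¬send)): least fixpoint, start Z0 = {Reset}, add states with some successor in Z. Z1 = {Err, Reset}; Z2 = {Err, Reset, Store}; Z3 = {Err, Reset, Store, Ack}; fixed.
Sat(EF (AG (crit ∧ ¬send))) = {Err, Reset, Store, Ack}
AG (EF (AG (crit ∧ ¬send))): greatest fixpoint, start Z0 = {Err, Reset, Store, Ack}, keep only states in Sat with every successor in Z. Z1 = {Err, Reset}; fixed.
Sat(AG (EF (AG (crit ∧ ¬send)))) = {Err, Reset}
Hold ∉ Sat(AG (EF (AG (crit ∧ ¬send)))) = {Err, Reset}, so the formula does not hold at Hold.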